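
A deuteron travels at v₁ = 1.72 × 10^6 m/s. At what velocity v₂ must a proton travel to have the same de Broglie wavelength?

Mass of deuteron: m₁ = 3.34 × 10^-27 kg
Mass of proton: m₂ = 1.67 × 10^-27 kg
v₂ = 3.44 × 10^6 m/s

For equal de Broglie wavelengths: λ₁ = λ₂

h/(m₁v₁) = h/(m₂v₂)
m₁v₁ = m₂v₂
v₂ = v₁ · (m₁/m₂)

v₂ = 1.72 × 10^6 m/s × (3.34 × 10^-27 kg / 1.67 × 10^-27 kg)
v₂ = 3.44 × 10^6 m/s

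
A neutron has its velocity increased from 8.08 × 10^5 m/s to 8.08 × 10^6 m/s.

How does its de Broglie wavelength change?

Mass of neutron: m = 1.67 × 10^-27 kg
The wavelength decreases by a factor of 10.

Using λ = h/(mv):

Initial wavelength: λ₁ = h/(mv₁) = 4.91 × 10^-13 m
Final wavelength: λ₂ = h/(mv₂) = 4.91 × 10^-14 m

Since λ ∝ 1/v, when velocity increases by a factor of 10, the wavelength decreases by a factor of 10.

λ₂/λ₁ = v₁/v₂ = 1/10

The wavelength decreases by a factor of 10.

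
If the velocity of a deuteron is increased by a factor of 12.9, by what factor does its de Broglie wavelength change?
The wavelength decreases by a factor of 12.9.

From λ = h/(mv), the wavelength is inversely proportional to velocity:

λ ∝ 1/v

If v → 12.9v, then λ → λ/12.9

When velocity is increased by a factor of 12.9, the wavelength decreases by a factor of 12.9.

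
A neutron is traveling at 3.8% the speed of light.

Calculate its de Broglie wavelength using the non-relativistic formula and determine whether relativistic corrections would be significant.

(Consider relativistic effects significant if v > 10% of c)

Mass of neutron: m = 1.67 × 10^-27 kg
No, relativistic corrections are not needed.

Using the non-relativistic de Broglie formula λ = h/(mv):

v = 3.8% × c = 1.139 × 10^7 m/s

λ = h/(mv)
λ = (6.626 × 10^-34 J·s) / (1.67 × 10^-27 kg × 1.139 × 10^7 m/s)
λ = 3.48 × 10^-14 m

Since v = 3.8% of c < 10% of c, relativistic corrections are NOT significant and this non-relativistic result is a good approximation.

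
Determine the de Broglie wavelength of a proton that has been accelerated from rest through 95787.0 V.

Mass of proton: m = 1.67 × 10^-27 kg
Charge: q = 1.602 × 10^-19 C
9.26 × 10^-14 m

When a particle is accelerated through voltage V, it gains kinetic energy KE = qV.

The de Broglie wavelength is then λ = h/√(2mqV):

λ = h/√(2mqV)
λ = (6.626 × 10^-34 J·s) / √(2 × 1.67 × 10^-27 kg × 1.602 × 10^-19 C × 95787.0 V)
λ = 9.26 × 10^-14 m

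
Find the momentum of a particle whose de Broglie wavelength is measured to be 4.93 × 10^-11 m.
1.34 × 10^-23 kg·m/s

From the de Broglie relation λ = h/p, we solve for p:

p = h/λ
p = (6.626 × 10^-34 J·s) / (4.93 × 10^-11 m)
p = 1.34 × 10^-23 kg·m/s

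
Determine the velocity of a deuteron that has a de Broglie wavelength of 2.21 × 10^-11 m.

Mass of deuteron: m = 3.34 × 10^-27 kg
8.98 × 10^3 m/s

From the de Broglie relation λ = h/(mv), we solve for v:

v = h/(mλ)
v = (6.626 × 10^-34 J·s) / (3.34 × 10^-27 kg × 2.21 × 10^-11 m)
v = 8.98 × 10^3 m/s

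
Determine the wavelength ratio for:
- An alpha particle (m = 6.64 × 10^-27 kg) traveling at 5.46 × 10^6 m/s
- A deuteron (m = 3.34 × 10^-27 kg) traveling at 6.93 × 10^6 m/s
λ₁/λ₂ = 0.638

Using λ = h/(mv):

λ₁ = h/(m₁v₁) = 1.83 × 10^-14 m
λ₂ = h/(m₂v₂) = 2.86 × 10^-14 m

Ratio λ₁/λ₂ = (m₂v₂)/(m₁v₁)
         = (3.34 × 10^-27 kg × 6.93 × 10^6 m/s) / (6.64 × 10^-27 kg × 5.46 × 10^6 m/s)
         = 0.638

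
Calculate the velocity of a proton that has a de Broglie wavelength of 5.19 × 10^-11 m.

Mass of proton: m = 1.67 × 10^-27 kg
7.64 × 10^3 m/s

From the de Broglie relation λ = h/(mv), we solve for v:

v = h/(mλ)
v = (6.626 × 10^-34 J·s) / (1.67 × 10^-27 kg × 5.19 × 10^-11 m)
v = 7.64 × 10^3 m/s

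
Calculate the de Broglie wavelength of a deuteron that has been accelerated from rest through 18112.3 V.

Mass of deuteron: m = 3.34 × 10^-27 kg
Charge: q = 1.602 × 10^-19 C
1.51 × 10^-13 m

When a particle is accelerated through voltage V, it gains kinetic energy KE = qV.

The de Broglie wavelength is then λ = h/√(2mqV):

λ = h/√(2mqV)
λ = (6.626 × 10^-34 J·s) / √(2 × 3.34 × 10^-27 kg × 1.602 × 10^-19 C × 18112.3 V)
λ = 1.51 × 10^-13 m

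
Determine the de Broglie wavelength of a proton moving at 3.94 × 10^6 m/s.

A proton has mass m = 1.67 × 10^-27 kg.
1.01 × 10^-13 m

Using the de Broglie relation λ = h/(mv):

λ = h/(mv)
λ = (6.626 × 10^-34 J·s) / (1.67 × 10^-27 kg × 3.94 × 10^6 m/s)
λ = 1.01 × 10^-13 m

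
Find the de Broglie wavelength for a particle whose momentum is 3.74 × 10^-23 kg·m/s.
1.77 × 10^-11 m

Using the de Broglie relation λ = h/p:

λ = h/p
λ = (6.626 × 10^-34 J·s) / (3.74 × 10^-23 kg·m/s)
λ = 1.77 × 10^-11 m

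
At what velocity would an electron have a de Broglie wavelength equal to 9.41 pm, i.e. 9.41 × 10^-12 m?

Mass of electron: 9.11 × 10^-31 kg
7.73 × 10^7 m/s

From λ = h/(mv), solve for v:

v = h/(mλ)
v = (6.626 × 10^-34 J·s) / (9.11 × 10^-31 kg × 9.41 × 10^-12 m)
v = 7.73 × 10^7 m/s

Note: This velocity is 25.8% of the speed of light, so relativistic corrections would be needed for a more accurate calculation.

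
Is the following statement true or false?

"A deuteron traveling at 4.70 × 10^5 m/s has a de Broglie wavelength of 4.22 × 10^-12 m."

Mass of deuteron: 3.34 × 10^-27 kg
False

The claim is incorrect.

Using λ = h/(mv):
λ = (6.626 × 10^-34 J·s) / (3.34 × 10^-27 kg × 4.70 × 10^5 m/s)
λ = 4.22 × 10^-13 m

The actual wavelength differs from the claimed 4.22 × 10^-12 m.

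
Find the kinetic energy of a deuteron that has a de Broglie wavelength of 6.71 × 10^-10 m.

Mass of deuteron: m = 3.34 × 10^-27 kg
1.46 × 10^-22 J (or 9.11 × 10^-4 eV)

From λ = h/√(2mKE), we solve for KE:

λ² = h²/(2mKE)
KE = h²/(2mλ²)
KE = (6.626 × 10^-34 J·s)² / (2 × 3.34 × 10^-27 kg × (6.71 × 10^-10 m)²)
KE = 1.46 × 10^-22 J
KE = 9.11 × 10^-4 eV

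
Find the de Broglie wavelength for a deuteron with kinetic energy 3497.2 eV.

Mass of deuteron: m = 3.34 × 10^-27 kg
3.42 × 10^-13 m

Using λ = h/√(2mKE):

First convert KE to Joules: KE = 3497.2 eV = 5.603 × 10^-16 J

λ = h/√(2mKE)
λ = (6.626 × 10^-34 J·s) / √(2 × 3.34 × 10^-27 kg × 5.603 × 10^-16 J)
λ = 3.42 × 10^-13 m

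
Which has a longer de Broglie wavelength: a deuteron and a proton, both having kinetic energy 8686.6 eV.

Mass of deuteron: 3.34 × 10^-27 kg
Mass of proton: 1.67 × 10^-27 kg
The proton has the longer wavelength.

Using λ = h/√(2mKE):

For deuteron: λ₁ = h/√(2m₁KE) = 2.17 × 10^-13 m
For proton: λ₂ = h/√(2m₂KE) = 3.07 × 10^-13 m

Since λ ∝ 1/√m at constant kinetic energy, the lighter particle has the longer wavelength.

The proton has the longer de Broglie wavelength.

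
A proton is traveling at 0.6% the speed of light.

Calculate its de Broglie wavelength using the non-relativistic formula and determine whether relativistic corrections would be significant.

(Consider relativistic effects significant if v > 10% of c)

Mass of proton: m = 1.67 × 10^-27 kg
No, relativistic corrections are not needed.

Using the non-relativistic de Broglie formula λ = h/(mv):

v = 0.6% × c = 1.799 × 10^6 m/s

λ = h/(mv)
λ = (6.626 × 10^-34 J·s) / (1.67 × 10^-27 kg × 1.799 × 10^6 m/s)
λ = 2.21 × 10^-13 m

Since v = 0.6% of c < 10% of c, relativistic corrections are NOT significant and this non-relativistic result is a good approximation.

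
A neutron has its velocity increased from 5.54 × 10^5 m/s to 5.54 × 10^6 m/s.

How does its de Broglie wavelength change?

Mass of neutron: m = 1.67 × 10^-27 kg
The wavelength decreases by a factor of 10.

Using λ = h/(mv):

Initial wavelength: λ₁ = h/(mv₁) = 7.16 × 10^-13 m
Final wavelength: λ₂ = h/(mv₂) = 7.16 × 10^-14 m

Since λ ∝ 1/v, when velocity increases by a factor of 10, the wavelength decreases by a factor of 10.

λ₂/λ₁ = v₁/v₂ = 1/10

The wavelength decreases by a factor of 10.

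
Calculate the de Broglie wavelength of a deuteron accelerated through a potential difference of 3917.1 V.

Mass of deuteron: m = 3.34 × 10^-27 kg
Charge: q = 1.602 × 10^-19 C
3.24 × 10^-13 m

When a particle is accelerated through voltage V, it gains kinetic energy KE = qV.

The de Broglie wavelength is then λ = h/√(2mqV):

λ = h/√(2mqV)
λ = (6.626 × 10^-34 J·s) / √(2 × 3.34 × 10^-27 kg × 1.602 × 10^-19 C × 3917.1 V)
λ = 3.24 × 10^-13 m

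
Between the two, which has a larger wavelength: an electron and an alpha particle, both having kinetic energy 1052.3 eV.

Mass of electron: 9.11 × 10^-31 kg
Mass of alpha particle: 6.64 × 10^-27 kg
The electron has the longer wavelength.

Using λ = h/√(2mKE):

For electron: λ₁ = h/√(2m₁KE) = 3.78 × 10^-11 m
For alpha particle: λ₂ = h/√(2m₂KE) = 4.43 × 10^-13 m

Since λ ∝ 1/√m at constant kinetic energy, the lighter particle has the longer wavelength.

The electron has the longer de Broglie wavelength.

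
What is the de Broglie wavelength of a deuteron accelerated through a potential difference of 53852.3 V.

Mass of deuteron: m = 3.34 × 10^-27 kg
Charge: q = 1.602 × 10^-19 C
8.73 × 10^-14 m

When a particle is accelerated through voltage V, it gains kinetic energy KE = qV.

The de Broglie wavelength is then λ = h/√(2mqV):

λ = h/√(2mqV)
λ = (6.626 × 10^-34 J·s) / √(2 × 3.34 × 10^-27 kg × 1.602 × 10^-19 C × 53852.3 V)
λ = 8.73 × 10^-14 m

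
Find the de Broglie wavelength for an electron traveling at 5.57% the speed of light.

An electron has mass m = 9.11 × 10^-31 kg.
4.36 × 10^-11 m

Using the de Broglie relation λ = h/(mv):

v = 5.57% × c = 1.670 × 10^7 m/s

λ = h/(mv)
λ = (6.626 × 10^-34 J·s) / (9.11 × 10^-31 kg × 1.670 × 10^7 m/s)
λ = 4.36 × 10^-11 m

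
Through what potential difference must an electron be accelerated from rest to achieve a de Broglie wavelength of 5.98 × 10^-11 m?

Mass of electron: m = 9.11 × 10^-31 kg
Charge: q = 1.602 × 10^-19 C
421 V

From λ = h/√(2mqV), we solve for V:

λ² = h²/(2mqV)
V = h²/(2mqλ²)
V = (6.626 × 10^-34 J·s)² / (2 × 9.11 × 10^-31 kg × 1.602 × 10^-19 C × (5.98 × 10^-11 m)²)
V = 421 V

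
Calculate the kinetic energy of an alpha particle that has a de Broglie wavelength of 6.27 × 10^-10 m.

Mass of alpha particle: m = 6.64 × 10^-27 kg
8.41 × 10^-23 J (or 5.25 × 10^-4 eV)

From λ = h/√(2mKE), we solve for KE:

λ² = h²/(2mKE)
KE = h²/(2mλ²)
KE = (6.626 × 10^-34 J·s)² / (2 × 6.64 × 10^-27 kg × (6.27 × 10^-10 m)²)
KE = 8.41 × 10^-23 J
KE = 5.25 × 10^-4 eV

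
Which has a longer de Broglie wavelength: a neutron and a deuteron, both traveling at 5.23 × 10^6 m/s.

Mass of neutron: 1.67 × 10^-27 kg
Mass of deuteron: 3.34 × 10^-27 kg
The neutron has the longer wavelength.

Using λ = h/(mv), since both particles have the same velocity, the wavelength depends only on mass.

For neutron: λ₁ = h/(m₁v) = 7.59 × 10^-14 m
For deuteron: λ₂ = h/(m₂v) = 3.79 × 10^-14 m

Since λ ∝ 1/m at constant velocity, the lighter particle has the longer wavelength.

The neutron has the longer de Broglie wavelength.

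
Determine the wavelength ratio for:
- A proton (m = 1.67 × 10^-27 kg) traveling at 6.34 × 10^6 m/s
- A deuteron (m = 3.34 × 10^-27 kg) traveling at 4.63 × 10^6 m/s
λ₁/λ₂ = 1.46

Using λ = h/(mv):

λ₁ = h/(m₁v₁) = 6.26 × 10^-14 m
λ₂ = h/(m₂v₂) = 4.28 × 10^-14 m

Ratio λ₁/λ₂ = (m₂v₂)/(m₁v₁)
         = (3.34 × 10^-27 kg × 4.63 × 10^6 m/s) / (1.67 × 10^-27 kg × 6.34 × 10^6 m/s)
         = 1.46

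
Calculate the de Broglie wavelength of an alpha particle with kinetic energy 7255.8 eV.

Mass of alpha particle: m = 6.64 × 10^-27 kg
1.69 × 10^-13 m

Using λ = h/√(2mKE):

First convert KE to Joules: KE = 7255.8 eV = 1.163 × 10^-15 J

λ = h/√(2mKE)
λ = (6.626 × 10^-34 J·s) / √(2 × 6.64 × 10^-27 kg × 1.163 × 10^-15 J)
λ = 1.69 × 10^-13 m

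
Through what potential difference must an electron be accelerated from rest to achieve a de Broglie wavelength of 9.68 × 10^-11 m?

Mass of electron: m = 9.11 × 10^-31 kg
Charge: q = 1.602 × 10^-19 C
161 V

From λ = h/√(2mqV), we solve for V:

λ² = h²/(2mqV)
V = h²/(2mqλ²)
V = (6.626 × 10^-34 J·s)² / (2 × 9.11 × 10^-31 kg × 1.602 × 10^-19 C × (9.68 × 10^-11 m)²)
V = 161 V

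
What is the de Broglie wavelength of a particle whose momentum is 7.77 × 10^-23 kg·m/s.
8.53 × 10^-12 m

Using the de Broglie relation λ = h/p:

λ = h/p
λ = (6.626 × 10^-34 J·s) / (7.77 × 10^-23 kg·m/s)
λ = 8.53 × 10^-12 m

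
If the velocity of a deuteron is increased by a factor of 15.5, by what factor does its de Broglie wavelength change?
The wavelength decreases by a factor of 15.5.

From λ = h/(mv), the wavelength is inversely proportional to velocity:

λ ∝ 1/v

If v → 15.5v, then λ → λ/15.5

When velocity is increased by a factor of 15.5, the wavelength decreases by a factor of 15.5.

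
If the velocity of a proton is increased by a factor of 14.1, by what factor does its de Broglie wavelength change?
The wavelength decreases by a factor of 14.1.

From λ = h/(mv), the wavelength is inversely proportional to velocity:

λ ∝ 1/v

If v → 14.1v, then λ → λ/14.1

When velocity is increased by a factor of 14.1, the wavelength decreases by a factor of 14.1.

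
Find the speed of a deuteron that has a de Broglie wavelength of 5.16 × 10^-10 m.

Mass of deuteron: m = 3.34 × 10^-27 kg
3.84 × 10^2 m/s

From the de Broglie relation λ = h/(mv), we solve for v:

v = h/(mλ)
v = (6.626 × 10^-34 J·s) / (3.34 × 10^-27 kg × 5.16 × 10^-10 m)
v = 3.84 × 10^2 m/s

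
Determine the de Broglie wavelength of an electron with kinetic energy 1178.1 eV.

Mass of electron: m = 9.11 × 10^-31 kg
3.57 × 10^-11 m

Using λ = h/√(2mKE):

First convert KE to Joules: KE = 1178.1 eV = 1.888 × 10^-16 J

λ = h/√(2mKE)
λ = (6.626 × 10^-34 J·s) / √(2 × 9.11 × 10^-31 kg × 1.888 × 10^-16 J)
λ = 3.57 × 10^-11 m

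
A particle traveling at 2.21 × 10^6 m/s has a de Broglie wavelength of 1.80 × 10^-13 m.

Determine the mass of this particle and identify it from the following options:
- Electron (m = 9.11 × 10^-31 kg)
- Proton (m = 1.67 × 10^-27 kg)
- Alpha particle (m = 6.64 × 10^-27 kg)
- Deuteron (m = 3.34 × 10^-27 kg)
The particle is a proton.

From λ = h/(mv), solve for mass:

m = h/(λv)
m = (6.626 × 10^-34 J·s) / (1.80 × 10^-13 m × 2.21 × 10^6 m/s)
m = 1.67 × 10^-27 kg

Comparing with the listed masses, this is closest to a proton.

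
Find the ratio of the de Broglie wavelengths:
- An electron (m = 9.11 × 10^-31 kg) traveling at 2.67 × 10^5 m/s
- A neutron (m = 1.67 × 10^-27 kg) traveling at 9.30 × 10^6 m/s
λ₁/λ₂ = 6.39 × 10^4

Using λ = h/(mv):

λ₁ = h/(m₁v₁) = 2.72 × 10^-9 m
λ₂ = h/(m₂v₂) = 4.27 × 10^-14 m

Ratio λ₁/λ₂ = (m₂v₂)/(m₁v₁)
         = (1.67 × 10^-27 kg × 9.30 × 10^6 m/s) / (9.11 × 10^-31 kg × 2.67 × 10^5 m/s)
         = 6.39 × 10^4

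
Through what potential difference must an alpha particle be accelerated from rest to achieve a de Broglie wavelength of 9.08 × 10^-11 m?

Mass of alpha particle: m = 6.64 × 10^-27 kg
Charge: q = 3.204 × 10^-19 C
1.25 × 10^-2 V

From λ = h/√(2mqV), we solve for V:

λ² = h²/(2mqV)
V = h²/(2mqλ²)
V = (6.626 × 10^-34 J·s)² / (2 × 6.64 × 10^-27 kg × 3.204 × 10^-19 C × (9.08 × 10^-11 m)²)
V = 1.25 × 10^-2 V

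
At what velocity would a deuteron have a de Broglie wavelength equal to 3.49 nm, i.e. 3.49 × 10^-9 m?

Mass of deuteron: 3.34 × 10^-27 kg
5.68 × 10^1 m/s

From λ = h/(mv), solve for v:

v = h/(mλ)
v = (6.626 × 10^-34 J·s) / (3.34 × 10^-27 kg × 3.49 × 10^-9 m)
v = 5.68 × 10^1 m/s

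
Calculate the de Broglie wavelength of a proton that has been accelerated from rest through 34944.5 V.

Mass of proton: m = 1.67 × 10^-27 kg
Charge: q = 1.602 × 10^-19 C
1.53 × 10^-13 m

When a particle is accelerated through voltage V, it gains kinetic energy KE = qV.

The de Broglie wavelength is then λ = h/√(2mqV):

λ = h/√(2mqV)
λ = (6.626 × 10^-34 J·s) / √(2 × 1.67 × 10^-27 kg × 1.602 × 10^-19 C × 34944.5 V)
λ = 1.53 × 10^-13 m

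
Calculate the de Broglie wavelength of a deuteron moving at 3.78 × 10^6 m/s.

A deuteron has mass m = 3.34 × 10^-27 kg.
5.25 × 10^-14 m

Using the de Broglie relation λ = h/(mv):

λ = h/(mv)
λ = (6.626 × 10^-34 J·s) / (3.34 × 10^-27 kg × 3.78 × 10^6 m/s)
λ = 5.25 × 10^-14 m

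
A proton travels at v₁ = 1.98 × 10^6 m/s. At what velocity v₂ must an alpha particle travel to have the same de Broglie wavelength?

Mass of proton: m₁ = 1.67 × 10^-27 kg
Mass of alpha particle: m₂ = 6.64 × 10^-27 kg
v₂ = 4.98 × 10^5 m/s

For equal de Broglie wavelengths: λ₁ = λ₂

h/(m₁v₁) = h/(m₂v₂)
m₁v₁ = m₂v₂
v₂ = v₁ · (m₁/m₂)

v₂ = 1.98 × 10^6 m/s × (1.67 × 10^-27 kg / 6.64 × 10^-27 kg)
v₂ = 4.98 × 10^5 m/s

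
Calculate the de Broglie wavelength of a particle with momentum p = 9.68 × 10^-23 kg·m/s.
6.85 × 10^-12 m

Using the de Broglie relation λ = h/p:

λ = h/p
λ = (6.626 × 10^-34 J·s) / (9.68 × 10^-23 kg·m/s)
λ = 6.85 × 10^-12 m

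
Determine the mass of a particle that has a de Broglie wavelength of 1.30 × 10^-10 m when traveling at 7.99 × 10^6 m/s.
6.38 × 10^-31 kg

From the de Broglie relation λ = h/(mv), we solve for m:

m = h/(λv)
m = (6.626 × 10^-34 J·s) / (1.30 × 10^-10 m × 7.99 × 10^6 m/s)
m = 6.38 × 10^-31 kg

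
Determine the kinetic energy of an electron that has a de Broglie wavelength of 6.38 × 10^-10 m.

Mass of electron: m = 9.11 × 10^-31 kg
5.92 × 10^-19 J (or 3.69 eV)

From λ = h/√(2mKE), we solve for KE:

λ² = h²/(2mKE)
KE = h²/(2mλ²)
KE = (6.626 × 10^-34 J·s)² / (2 × 9.11 × 10^-31 kg × (6.38 × 10^-10 m)²)
KE = 5.92 × 10^-19 J
KE = 3.69 eV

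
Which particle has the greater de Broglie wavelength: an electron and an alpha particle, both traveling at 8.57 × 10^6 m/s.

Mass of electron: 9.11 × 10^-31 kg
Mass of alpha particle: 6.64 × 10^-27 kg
The electron has the longer wavelength.

Using λ = h/(mv), since both particles have the same velocity, the wavelength depends only on mass.

For electron: λ₁ = h/(m₁v) = 8.49 × 10^-11 m
For alpha particle: λ₂ = h/(m₂v) = 1.16 × 10^-14 m

Since λ ∝ 1/m at constant velocity, the lighter particle has the longer wavelength.

The electron has the longer de Broglie wavelength.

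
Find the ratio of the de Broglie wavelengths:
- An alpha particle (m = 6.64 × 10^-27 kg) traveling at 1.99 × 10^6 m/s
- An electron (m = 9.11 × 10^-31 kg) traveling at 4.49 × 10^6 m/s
λ₁/λ₂ = 3.10 × 10^-4

Using λ = h/(mv):

λ₁ = h/(m₁v₁) = 5.01 × 10^-14 m
λ₂ = h/(m₂v₂) = 1.62 × 10^-10 m

Ratio λ₁/λ₂ = (m₂v₂)/(m₁v₁)
         = (9.11 × 10^-31 kg × 4.49 × 10^6 m/s) / (6.64 × 10^-27 kg × 1.99 × 10^6 m/s)
         = 3.10 × 10^-4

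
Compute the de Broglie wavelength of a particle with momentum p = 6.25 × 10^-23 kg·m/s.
1.06 × 10^-11 m

Using the de Broglie relation λ = h/p:

λ = h/p
λ = (6.626 × 10^-34 J·s) / (6.25 × 10^-23 kg·m/s)
λ = 1.06 × 10^-11 m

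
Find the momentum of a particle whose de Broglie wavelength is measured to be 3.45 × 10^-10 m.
1.92 × 10^-24 kg·m/s

From the de Broglie relation λ = h/p, we solve for p:

p = h/λ
p = (6.626 × 10^-34 J·s) / (3.45 × 10^-10 m)
p = 1.92 × 10^-24 kg·m/s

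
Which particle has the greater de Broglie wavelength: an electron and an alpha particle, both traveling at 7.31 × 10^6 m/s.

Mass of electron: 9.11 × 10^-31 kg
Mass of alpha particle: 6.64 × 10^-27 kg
The electron has the longer wavelength.

Using λ = h/(mv), since both particles have the same velocity, the wavelength depends only on mass.

For electron: λ₁ = h/(m₁v) = 9.95 × 10^-11 m
For alpha particle: λ₂ = h/(m₂v) = 1.37 × 10^-14 m

Since λ ∝ 1/m at constant velocity, the lighter particle has the longer wavelength.

The electron has the longer de Broglie wavelength.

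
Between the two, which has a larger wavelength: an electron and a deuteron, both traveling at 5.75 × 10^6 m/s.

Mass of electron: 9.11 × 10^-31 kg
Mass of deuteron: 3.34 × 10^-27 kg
The electron has the longer wavelength.

Using λ = h/(mv), since both particles have the same velocity, the wavelength depends only on mass.

For electron: λ₁ = h/(m₁v) = 1.26 × 10^-10 m
For deuteron: λ₂ = h/(m₂v) = 3.45 × 10^-14 m

Since λ ∝ 1/m at constant velocity, the lighter particle has the longer wavelength.

The electron has the longer de Broglie wavelength.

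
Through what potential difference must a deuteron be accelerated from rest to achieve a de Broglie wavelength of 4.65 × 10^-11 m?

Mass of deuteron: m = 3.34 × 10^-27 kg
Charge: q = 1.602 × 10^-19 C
1.90 × 10^-1 V

From λ = h/√(2mqV), we solve for V:

λ² = h²/(2mqV)
V = h²/(2mqλ²)
V = (6.626 × 10^-34 J·s)² / (2 × 3.34 × 10^-27 kg × 1.602 × 10^-19 C × (4.65 × 10^-11 m)²)
V = 1.90 × 10^-1 V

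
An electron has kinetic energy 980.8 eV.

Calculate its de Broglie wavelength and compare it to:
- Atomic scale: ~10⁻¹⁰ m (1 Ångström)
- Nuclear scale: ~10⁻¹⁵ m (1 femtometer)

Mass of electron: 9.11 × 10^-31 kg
λ = 3.92 × 10^-11 m, which is between nuclear and atomic scales.

Using λ = h/√(2mKE):

KE = 980.8 eV = 1.571 × 10^-16 J

λ = h/√(2mKE)
λ = (6.626 × 10^-34 J·s) / √(2 × 9.11 × 10^-31 kg × 1.571 × 10^-16 J)
λ = 3.92 × 10^-11 m

Comparison:
- Atomic scale (10⁻¹⁰ m): λ is 0.39× this size
- Nuclear scale (10⁻¹⁵ m): λ is 3.9e+04× this size

The wavelength is between nuclear and atomic scales.

This wavelength is appropriate for probing atomic structure but too large for nuclear physics experiments.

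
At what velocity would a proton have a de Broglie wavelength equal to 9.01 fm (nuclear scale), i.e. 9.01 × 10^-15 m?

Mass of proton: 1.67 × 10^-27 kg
4.40 × 10^7 m/s

From λ = h/(mv), solve for v:

v = h/(mλ)
v = (6.626 × 10^-34 J·s) / (1.67 × 10^-27 kg × 9.01 × 10^-15 m)
v = 4.40 × 10^7 m/s

Note: This velocity is 14.7% of the speed of light, so relativistic corrections would be needed for a more accurate calculation.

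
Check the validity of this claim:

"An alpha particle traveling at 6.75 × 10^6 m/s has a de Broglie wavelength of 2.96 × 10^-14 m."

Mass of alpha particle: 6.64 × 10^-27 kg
False

The claim is incorrect.

Using λ = h/(mv):
λ = (6.626 × 10^-34 J·s) / (6.64 × 10^-27 kg × 6.75 × 10^6 m/s)
λ = 1.48 × 10^-14 m

The actual wavelength differs from the claimed 2.96 × 10^-14 m.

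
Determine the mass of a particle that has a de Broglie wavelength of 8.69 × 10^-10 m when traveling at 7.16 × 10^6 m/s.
1.06 × 10^-31 kg

From the de Broglie relation λ = h/(mv), we solve for m:

m = h/(λv)
m = (6.626 × 10^-34 J·s) / (8.69 × 10^-10 m × 7.16 × 10^6 m/s)
m = 1.06 × 10^-31 kg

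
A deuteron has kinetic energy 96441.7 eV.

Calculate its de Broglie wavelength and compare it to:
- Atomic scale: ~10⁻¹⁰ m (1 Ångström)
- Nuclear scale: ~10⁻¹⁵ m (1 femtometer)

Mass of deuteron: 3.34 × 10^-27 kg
λ = 6.52 × 10^-14 m, which is between nuclear and atomic scales.

Using λ = h/√(2mKE):

KE = 96441.7 eV = 1.545 × 10^-14 J

λ = h/√(2mKE)
λ = (6.626 × 10^-34 J·s) / √(2 × 3.34 × 10^-27 kg × 1.545 × 10^-14 J)
λ = 6.52 × 10^-14 m

Comparison:
- Atomic scale (10⁻¹⁰ m): λ is 0.00065× this size
- Nuclear scale (10⁻¹⁵ m): λ is 65× this size

The wavelength is between nuclear and atomic scales.

This wavelength is appropriate for probing atomic structure but too large for nuclear physics experiments.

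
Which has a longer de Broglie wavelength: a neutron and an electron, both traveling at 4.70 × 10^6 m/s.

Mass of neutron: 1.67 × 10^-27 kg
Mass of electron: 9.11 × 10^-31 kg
The electron has the longer wavelength.

Using λ = h/(mv), since both particles have the same velocity, the wavelength depends only on mass.

For neutron: λ₁ = h/(m₁v) = 8.44 × 10^-14 m
For electron: λ₂ = h/(m₂v) = 1.55 × 10^-10 m

Since λ ∝ 1/m at constant velocity, the lighter particle has the longer wavelength.

The electron has the longer de Broglie wavelength.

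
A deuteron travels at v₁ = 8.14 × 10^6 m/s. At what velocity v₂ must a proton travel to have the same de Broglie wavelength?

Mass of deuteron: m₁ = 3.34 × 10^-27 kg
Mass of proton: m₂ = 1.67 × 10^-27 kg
v₂ = 1.63 × 10^7 m/s

For equal de Broglie wavelengths: λ₁ = λ₂

h/(m₁v₁) = h/(m₂v₂)
m₁v₁ = m₂v₂
v₂ = v₁ · (m₁/m₂)

v₂ = 8.14 × 10^6 m/s × (3.34 × 10^-27 kg / 1.67 × 10^-27 kg)
v₂ = 1.63 × 10^7 m/s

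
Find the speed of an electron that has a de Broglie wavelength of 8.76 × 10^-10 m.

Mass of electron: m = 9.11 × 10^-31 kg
8.30 × 10^5 m/s

From the de Broglie relation λ = h/(mv), we solve for v:

v = h/(mλ)
v = (6.626 × 10^-34 J·s) / (9.11 × 10^-31 kg × 8.76 × 10^-10 m)
v = 8.30 × 10^5 m/s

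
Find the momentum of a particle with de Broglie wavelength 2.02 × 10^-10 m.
3.28 × 10^-24 kg·m/s

From the de Broglie relation λ = h/p, we solve for p:

p = h/λ
p = (6.626 × 10^-34 J·s) / (2.02 × 10^-10 m)
p = 3.28 × 10^-24 kg·m/s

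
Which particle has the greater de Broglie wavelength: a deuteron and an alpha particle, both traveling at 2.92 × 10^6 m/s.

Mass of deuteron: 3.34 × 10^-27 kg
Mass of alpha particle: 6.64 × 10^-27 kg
The deuteron has the longer wavelength.

Using λ = h/(mv), since both particles have the same velocity, the wavelength depends only on mass.

For deuteron: λ₁ = h/(m₁v) = 6.79 × 10^-14 m
For alpha particle: λ₂ = h/(m₂v) = 3.42 × 10^-14 m

Since λ ∝ 1/m at constant velocity, the lighter particle has the longer wavelength.

The deuteron has the longer de Broglie wavelength.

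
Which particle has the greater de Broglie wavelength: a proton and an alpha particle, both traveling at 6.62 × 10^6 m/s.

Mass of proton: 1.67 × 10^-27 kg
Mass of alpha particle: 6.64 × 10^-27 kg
The proton has the longer wavelength.

Using λ = h/(mv), since both particles have the same velocity, the wavelength depends only on mass.

For proton: λ₁ = h/(m₁v) = 5.99 × 10^-14 m
For alpha particle: λ₂ = h/(m₂v) = 1.51 × 10^-14 m

Since λ ∝ 1/m at constant velocity, the lighter particle has the longer wavelength.

The proton has the longer de Broglie wavelength.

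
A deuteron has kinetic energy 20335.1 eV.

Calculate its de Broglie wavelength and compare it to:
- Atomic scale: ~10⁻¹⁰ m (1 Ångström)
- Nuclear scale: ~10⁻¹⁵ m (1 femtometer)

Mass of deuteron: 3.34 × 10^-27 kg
λ = 1.42 × 10^-13 m, which is between nuclear and atomic scales.

Using λ = h/√(2mKE):

KE = 20335.1 eV = 3.258 × 10^-15 J

λ = h/√(2mKE)
λ = (6.626 × 10^-34 J·s) / √(2 × 3.34 × 10^-27 kg × 3.258 × 10^-15 J)
λ = 1.42 × 10^-13 m

Comparison:
- Atomic scale (10⁻¹⁰ m): λ is 0.0014× this size
- Nuclear scale (10⁻¹⁵ m): λ is 1.4e+02× this size

The wavelength is between nuclear and atomic scales.

This wavelength is appropriate for probing atomic structure but too large for nuclear physics experiments.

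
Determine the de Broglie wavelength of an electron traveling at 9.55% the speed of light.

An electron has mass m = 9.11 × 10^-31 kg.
2.54 × 10^-11 m

Using the de Broglie relation λ = h/(mv):

v = 9.55% × c = 2.863 × 10^7 m/s

λ = h/(mv)
λ = (6.626 × 10^-34 J·s) / (9.11 × 10^-31 kg × 2.863 × 10^7 m/s)
λ = 2.54 × 10^-11 m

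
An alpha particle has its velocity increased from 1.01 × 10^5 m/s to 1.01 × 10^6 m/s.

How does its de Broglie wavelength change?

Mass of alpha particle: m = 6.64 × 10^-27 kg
The wavelength decreases by a factor of 10.

Using λ = h/(mv):

Initial wavelength: λ₁ = h/(mv₁) = 9.88 × 10^-13 m
Final wavelength: λ₂ = h/(mv₂) = 9.88 × 10^-14 m

Since λ ∝ 1/v, when velocity increases by a factor of 10, the wavelength decreases by a factor of 10.

λ₂/λ₁ = v₁/v₂ = 1/10

The wavelength decreases by a factor of 10.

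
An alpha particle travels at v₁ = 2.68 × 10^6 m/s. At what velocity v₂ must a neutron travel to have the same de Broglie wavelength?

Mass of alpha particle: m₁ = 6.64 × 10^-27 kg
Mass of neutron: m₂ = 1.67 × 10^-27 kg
v₂ = 1.07 × 10^7 m/s

For equal de Broglie wavelengths: λ₁ = λ₂

h/(m₁v₁) = h/(m₂v₂)
m₁v₁ = m₂v₂
v₂ = v₁ · (m₁/m₂)

v₂ = 2.68 × 10^6 m/s × (6.64 × 10^-27 kg / 1.67 × 10^-27 kg)
v₂ = 1.07 × 10^7 m/s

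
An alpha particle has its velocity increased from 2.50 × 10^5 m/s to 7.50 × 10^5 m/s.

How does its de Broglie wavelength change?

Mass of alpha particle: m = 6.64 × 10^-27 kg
The wavelength decreases by a factor of 3.

Using λ = h/(mv):

Initial wavelength: λ₁ = h/(mv₁) = 3.99 × 10^-13 m
Final wavelength: λ₂ = h/(mv₂) = 1.33 × 10^-13 m

Since λ ∝ 1/v, when velocity increases by a factor of 3, the wavelength decreases by a factor of 3.

λ₂/λ₁ = v₁/v₂ = 1/3

The wavelength decreases by a factor of 3.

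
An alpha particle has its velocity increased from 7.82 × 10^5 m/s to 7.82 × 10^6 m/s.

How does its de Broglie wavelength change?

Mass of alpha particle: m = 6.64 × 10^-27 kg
The wavelength decreases by a factor of 10.

Using λ = h/(mv):

Initial wavelength: λ₁ = h/(mv₁) = 1.28 × 10^-13 m
Final wavelength: λ₂ = h/(mv₂) = 1.28 × 10^-14 m

Since λ ∝ 1/v, when velocity increases by a factor of 10, the wavelength decreases by a factor of 10.

λ₂/λ₁ = v₁/v₂ = 1/10

The wavelength decreases by a factor of 10.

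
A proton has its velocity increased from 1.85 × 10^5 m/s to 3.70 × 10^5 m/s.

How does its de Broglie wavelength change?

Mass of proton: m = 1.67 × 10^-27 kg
The wavelength decreases by a factor of 2.

Using λ = h/(mv):

Initial wavelength: λ₁ = h/(mv₁) = 2.14 × 10^-12 m
Final wavelength: λ₂ = h/(mv₂) = 1.07 × 10^-12 m

Since λ ∝ 1/v, when velocity increases by a factor of 2, the wavelength decreases by a factor of 2.

λ₂/λ₁ = v₁/v₂ = 1/2

The wavelength decreases by a factor of 2.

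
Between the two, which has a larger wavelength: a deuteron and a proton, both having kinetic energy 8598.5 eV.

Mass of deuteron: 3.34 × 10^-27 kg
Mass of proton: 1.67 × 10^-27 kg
The proton has the longer wavelength.

Using λ = h/√(2mKE):

For deuteron: λ₁ = h/√(2m₁KE) = 2.18 × 10^-13 m
For proton: λ₂ = h/√(2m₂KE) = 3.09 × 10^-13 m

Since λ ∝ 1/√m at constant kinetic energy, the lighter particle has the longer wavelength.

The proton has the longer de Broglie wavelength.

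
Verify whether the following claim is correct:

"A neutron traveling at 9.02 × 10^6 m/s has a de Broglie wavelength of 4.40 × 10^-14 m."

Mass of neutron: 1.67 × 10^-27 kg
True

The claim is correct.

Using λ = h/(mv):
λ = (6.626 × 10^-34 J·s) / (1.67 × 10^-27 kg × 9.02 × 10^6 m/s)
λ = 4.40 × 10^-14 m

This matches the claimed value.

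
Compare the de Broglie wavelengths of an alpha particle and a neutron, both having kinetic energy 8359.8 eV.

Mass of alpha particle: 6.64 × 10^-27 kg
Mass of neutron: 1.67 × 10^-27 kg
The neutron has the longer wavelength.

Using λ = h/√(2mKE):

For alpha particle: λ₁ = h/√(2m₁KE) = 1.57 × 10^-13 m
For neutron: λ₂ = h/√(2m₂KE) = 3.13 × 10^-13 m

Since λ ∝ 1/√m at constant kinetic energy, the lighter particle has the longer wavelength.

The neutron has the longer de Broglie wavelength.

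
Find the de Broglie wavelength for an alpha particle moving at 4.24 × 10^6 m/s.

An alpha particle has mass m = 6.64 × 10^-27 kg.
2.35 × 10^-14 m

Using the de Broglie relation λ = h/(mv):

λ = h/(mv)
λ = (6.626 × 10^-34 J·s) / (6.64 × 10^-27 kg × 4.24 × 10^6 m/s)
λ = 2.35 × 10^-14 m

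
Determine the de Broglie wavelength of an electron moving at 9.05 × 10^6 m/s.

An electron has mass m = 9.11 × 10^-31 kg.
8.04 × 10^-11 m

Using the de Broglie relation λ = h/(mv):

λ = h/(mv)
λ = (6.626 × 10^-34 J·s) / (9.11 × 10^-31 kg × 9.05 × 10^6 m/s)
λ = 8.04 × 10^-11 m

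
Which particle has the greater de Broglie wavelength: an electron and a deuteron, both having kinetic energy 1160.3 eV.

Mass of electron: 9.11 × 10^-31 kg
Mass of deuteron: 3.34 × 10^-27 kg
The electron has the longer wavelength.

Using λ = h/√(2mKE):

For electron: λ₁ = h/√(2m₁KE) = 3.60 × 10^-11 m
For deuteron: λ₂ = h/√(2m₂KE) = 5.95 × 10^-13 m

Since λ ∝ 1/√m at constant kinetic energy, the lighter particle has the longer wavelength.

The electron has the longer de Broglie wavelength.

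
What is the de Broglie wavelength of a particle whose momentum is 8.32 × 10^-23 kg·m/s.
7.96 × 10^-12 m

Using the de Broglie relation λ = h/p:

λ = h/p
λ = (6.626 × 10^-34 J·s) / (8.32 × 10^-23 kg·m/s)
λ = 7.96 × 10^-12 m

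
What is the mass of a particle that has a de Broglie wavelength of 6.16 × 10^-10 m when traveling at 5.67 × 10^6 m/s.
1.90 × 10^-31 kg

From the de Broglie relation λ = h/(mv), we solve for m:

m = h/(λv)
m = (6.626 × 10^-34 J·s) / (6.16 × 10^-10 m × 5.67 × 10^6 m/s)
m = 1.90 × 10^-31 kg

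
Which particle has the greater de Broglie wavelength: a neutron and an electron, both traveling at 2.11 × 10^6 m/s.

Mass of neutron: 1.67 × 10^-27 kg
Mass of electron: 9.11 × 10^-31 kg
The electron has the longer wavelength.

Using λ = h/(mv), since both particles have the same velocity, the wavelength depends only on mass.

For neutron: λ₁ = h/(m₁v) = 1.88 × 10^-13 m
For electron: λ₂ = h/(m₂v) = 3.45 × 10^-10 m

Since λ ∝ 1/m at constant velocity, the lighter particle has the longer wavelength.

The electron has the longer de Broglie wavelength.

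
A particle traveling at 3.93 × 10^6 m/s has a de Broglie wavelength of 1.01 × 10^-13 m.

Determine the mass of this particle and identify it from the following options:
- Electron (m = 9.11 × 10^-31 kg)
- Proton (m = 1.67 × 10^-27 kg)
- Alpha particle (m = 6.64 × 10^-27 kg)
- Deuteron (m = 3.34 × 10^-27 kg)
The particle is a proton.

From λ = h/(mv), solve for mass:

m = h/(λv)
m = (6.626 × 10^-34 J·s) / (1.01 × 10^-13 m × 3.93 × 10^6 m/s)
m = 1.67 × 10^-27 kg

Comparing with the listed masses, this is closest to a proton.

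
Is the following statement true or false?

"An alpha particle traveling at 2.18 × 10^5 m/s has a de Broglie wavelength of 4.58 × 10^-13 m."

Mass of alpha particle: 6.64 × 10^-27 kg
True

The claim is correct.

Using λ = h/(mv):
λ = (6.626 × 10^-34 J·s) / (6.64 × 10^-27 kg × 2.18 × 10^5 m/s)
λ = 4.58 × 10^-13 m

This matches the claimed value.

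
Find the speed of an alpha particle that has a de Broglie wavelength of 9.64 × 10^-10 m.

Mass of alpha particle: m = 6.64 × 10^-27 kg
1.04 × 10^2 m/s

From the de Broglie relation λ = h/(mv), we solve for v:

v = h/(mλ)
v = (6.626 × 10^-34 J·s) / (6.64 × 10^-27 kg × 9.64 × 10^-10 m)
v = 1.04 × 10^2 m/s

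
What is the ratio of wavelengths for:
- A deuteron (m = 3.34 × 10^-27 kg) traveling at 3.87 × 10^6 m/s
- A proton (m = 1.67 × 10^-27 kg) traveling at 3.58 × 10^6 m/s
λ₁/λ₂ = 0.463

Using λ = h/(mv):

λ₁ = h/(m₁v₁) = 5.13 × 10^-14 m
λ₂ = h/(m₂v₂) = 1.11 × 10^-13 m

Ratio λ₁/λ₂ = (m₂v₂)/(m₁v₁)
         = (1.67 × 10^-27 kg × 3.58 × 10^6 m/s) / (3.34 × 10^-27 kg × 3.87 × 10^6 m/s)
         = 0.463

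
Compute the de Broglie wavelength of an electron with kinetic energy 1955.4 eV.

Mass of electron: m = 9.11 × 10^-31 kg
2.77 × 10^-11 m

Using λ = h/√(2mKE):

First convert KE to Joules: KE = 1955.4 eV = 3.133 × 10^-16 J

λ = h/√(2mKE)
λ = (6.626 × 10^-34 J·s) / √(2 × 9.11 × 10^-31 kg × 3.133 × 10^-16 J)
λ = 2.77 × 10^-11 m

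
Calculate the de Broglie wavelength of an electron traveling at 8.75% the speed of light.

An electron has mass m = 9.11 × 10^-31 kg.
2.77 × 10^-11 m

Using the de Broglie relation λ = h/(mv):

v = 8.75% × c = 2.623 × 10^7 m/s

λ = h/(mv)
λ = (6.626 × 10^-34 J·s) / (9.11 × 10^-31 kg × 2.623 × 10^7 m/s)
λ = 2.77 × 10^-11 m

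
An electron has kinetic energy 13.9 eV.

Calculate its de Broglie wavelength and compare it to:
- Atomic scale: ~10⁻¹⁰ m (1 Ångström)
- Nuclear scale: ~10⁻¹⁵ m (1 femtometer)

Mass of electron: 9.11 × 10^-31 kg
λ = 3.29 × 10^-10 m, which is larger than typical atomic dimensions (~1 Å).

Using λ = h/√(2mKE):

KE = 13.9 eV = 2.227 × 10^-18 J

λ = h/√(2mKE)
λ = (6.626 × 10^-34 J·s) / √(2 × 9.11 × 10^-31 kg × 2.227 × 10^-18 J)
λ = 3.29 × 10^-10 m

Comparison:
- Atomic scale (10⁻¹⁰ m): λ is 3.3× this size
- Nuclear scale (10⁻¹⁵ m): λ is 3.3e+05× this size

The wavelength is larger than typical atomic dimensions (~1 Å).

This wavelength is significant for atomic-scale phenomena like electron diffraction from crystal lattices.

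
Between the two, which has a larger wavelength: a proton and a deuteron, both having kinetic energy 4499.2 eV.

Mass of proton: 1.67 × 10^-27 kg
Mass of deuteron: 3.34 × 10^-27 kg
The proton has the longer wavelength.

Using λ = h/√(2mKE):

For proton: λ₁ = h/√(2m₁KE) = 4.27 × 10^-13 m
For deuteron: λ₂ = h/√(2m₂KE) = 3.02 × 10^-13 m

Since λ ∝ 1/√m at constant kinetic energy, the lighter particle has the longer wavelength.

The proton has the longer de Broglie wavelength.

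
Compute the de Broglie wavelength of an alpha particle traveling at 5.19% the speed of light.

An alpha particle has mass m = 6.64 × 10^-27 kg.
6.41 × 10^-15 m

Using the de Broglie relation λ = h/(mv):

v = 5.19% × c = 1.556 × 10^7 m/s

λ = h/(mv)
λ = (6.626 × 10^-34 J·s) / (6.64 × 10^-27 kg × 1.556 × 10^7 m/s)
λ = 6.41 × 10^-15 m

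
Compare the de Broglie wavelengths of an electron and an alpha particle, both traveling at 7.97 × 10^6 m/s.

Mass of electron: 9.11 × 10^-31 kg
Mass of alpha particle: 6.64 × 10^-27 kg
The electron has the longer wavelength.

Using λ = h/(mv), since both particles have the same velocity, the wavelength depends only on mass.

For electron: λ₁ = h/(m₁v) = 9.13 × 10^-11 m
For alpha particle: λ₂ = h/(m₂v) = 1.25 × 10^-14 m

Since λ ∝ 1/m at constant velocity, the lighter particle has the longer wavelength.

The electron has the longer de Broglie wavelength.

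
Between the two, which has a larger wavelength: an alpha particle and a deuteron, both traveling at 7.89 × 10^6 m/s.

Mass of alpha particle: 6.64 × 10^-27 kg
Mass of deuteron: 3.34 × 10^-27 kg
The deuteron has the longer wavelength.

Using λ = h/(mv), since both particles have the same velocity, the wavelength depends only on mass.

For alpha particle: λ₁ = h/(m₁v) = 1.26 × 10^-14 m
For deuteron: λ₂ = h/(m₂v) = 2.51 × 10^-14 m

Since λ ∝ 1/m at constant velocity, the lighter particle has the longer wavelength.

The deuteron has the longer de Broglie wavelength.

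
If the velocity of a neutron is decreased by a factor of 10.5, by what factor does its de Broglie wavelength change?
The wavelength increases by a factor of 10.5.

From λ = h/(mv), the wavelength is inversely proportional to velocity:

λ ∝ 1/v

If v → v/10.5, then λ → 10.5λ

When velocity is decreased by a factor of 10.5, the wavelength increases by a factor of 10.5.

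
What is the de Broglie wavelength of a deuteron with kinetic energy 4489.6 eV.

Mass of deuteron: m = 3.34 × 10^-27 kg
3.02 × 10^-13 m

Using λ = h/√(2mKE):

First convert KE to Joules: KE = 4489.6 eV = 7.193 × 10^-16 J

λ = h/√(2mKE)
λ = (6.626 × 10^-34 J·s) / √(2 × 3.34 × 10^-27 kg × 7.193 × 10^-16 J)
λ = 3.02 × 10^-13 m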